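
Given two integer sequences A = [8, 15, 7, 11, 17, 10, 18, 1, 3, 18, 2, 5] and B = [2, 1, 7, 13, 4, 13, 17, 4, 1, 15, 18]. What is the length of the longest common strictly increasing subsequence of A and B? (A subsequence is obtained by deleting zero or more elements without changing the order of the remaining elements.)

A longest common strictly increasing subsequence is 7, 17, 18 (length 3); it appears in order in both A and B, and no longer such subsequence exists.

3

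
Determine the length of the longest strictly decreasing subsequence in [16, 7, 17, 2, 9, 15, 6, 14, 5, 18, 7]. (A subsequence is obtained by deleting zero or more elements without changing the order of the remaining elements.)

Let dp[i] be the longest decreasing subsequence ending at position i. Then dp = [1, 2, 1, 3, 2, 2, 3, 3, 4, 1, 4].
The maximum is 4; one witness is 16, 7, 6, 5 at positions 1,2,7,9.

4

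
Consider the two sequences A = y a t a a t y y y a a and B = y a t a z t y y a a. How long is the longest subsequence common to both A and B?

A longest common subsequence is yatatyyaa (length 9); the LCS DP confirms no longer common subsequence exists.

9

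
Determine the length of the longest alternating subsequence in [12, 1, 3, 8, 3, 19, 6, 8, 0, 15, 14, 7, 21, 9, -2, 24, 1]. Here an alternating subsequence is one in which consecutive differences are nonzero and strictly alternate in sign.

14

Track the best alternating length ending on an up-step vs a down-step at each position: up/down = 1/1, 1/2, 3/2, 3/2, 3/4, 5/1, 5/6, 7/6, 1/8, 9/6, 9/10, 9/10, 11/1, 11/12, 1/12, 13/1, 13/14.
The maximum over both is 14; one such subsequence is 12, 1, 8, 3, 19, 6, 8, 0, 15, 14, 21, 9, 24, 1.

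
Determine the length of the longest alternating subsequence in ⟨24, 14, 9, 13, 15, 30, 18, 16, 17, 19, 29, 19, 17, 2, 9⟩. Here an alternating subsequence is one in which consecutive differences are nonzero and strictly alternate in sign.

7

Track the best alternating length ending on an up-step vs a down-step at each position: up/down = 1/1, 1/2, 1/2, 3/2, 3/2, 3/1, 3/4, 3/4, 5/4, 5/4, 5/4, 5/6, 5/6, 1/6, 7/6.
The maximum over both is 7; one such subsequence is 24, 14, 30, 16, 17, 2, 9.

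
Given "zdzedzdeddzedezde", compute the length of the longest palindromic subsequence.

13

Using dp[i][j] = 2 + dp[i+1][j−1] if the ends match, else max(dp[i+1][j], dp[i][j−1]):
dp[1][17] = 13. A witness is dzedzdddzdezd at positions 2,3,4,5,6,7,9,10,11,13,14,15,16.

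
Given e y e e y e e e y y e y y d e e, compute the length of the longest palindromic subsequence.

11

One longest palindromic subsequence is eeeyeeeyeee (positions 1,3,4,5,6,7,8,10,11,15,16); it reads the same forward and backward, and the interval DP gives dp[1][16] = 11.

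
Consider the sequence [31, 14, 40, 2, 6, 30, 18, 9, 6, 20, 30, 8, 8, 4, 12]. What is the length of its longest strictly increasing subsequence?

Scanning left to right, the best length ending at each element is: 31→1, 14→1, 40→2, 2→1, 6→2, 30→3, 18→3, 9→3, 6→2, 20→4, 30→5, 8→3, 8→3, 4→2, 12→4.
So the longest increasing subsequence has length 5, e.g. 2, 6, 18, 20, 30.

5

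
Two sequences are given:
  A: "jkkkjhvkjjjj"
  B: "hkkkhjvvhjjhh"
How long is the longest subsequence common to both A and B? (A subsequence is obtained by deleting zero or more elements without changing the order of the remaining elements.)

Backtracking the LCS table gives one alignment: k (A2,B2) → k (A3,B3) → k (A4,B4) → j (A5,B6) → h (A6,B9) → j (A9,B10) → j (A10,B11).
So the longest common subsequence has length 7.

7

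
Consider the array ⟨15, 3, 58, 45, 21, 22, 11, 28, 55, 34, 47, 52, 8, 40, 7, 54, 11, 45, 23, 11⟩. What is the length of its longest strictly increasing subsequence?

8

Let dp[i] be the longest increasing subsequence ending at position i. Then dp = [1, 1, 2, 2, 2, 3, 2, 4, 5, 5, 6, 7, 2, 6, 2, 8, 3, 7, 4, 3].
The maximum is 8; one witness is 15, 21, 22, 28, 34, 47, 52, 54 at positions 1,5,6,8,10,11,12,16.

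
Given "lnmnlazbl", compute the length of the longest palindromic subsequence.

Using dp[i][j] = 2 + dp[i+1][j−1] if the ends match, else max(dp[i+1][j], dp[i][j−1]):
dp[1][9] = 5. A witness is lnmnl at positions 1,2,3,4,9.

5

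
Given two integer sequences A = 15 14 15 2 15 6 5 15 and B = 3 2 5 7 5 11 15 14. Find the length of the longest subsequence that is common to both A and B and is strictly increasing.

A longest common strictly increasing subsequence is 2, 5, 15 (length 3); it appears in order in both A and B, and no longer such subsequence exists.

3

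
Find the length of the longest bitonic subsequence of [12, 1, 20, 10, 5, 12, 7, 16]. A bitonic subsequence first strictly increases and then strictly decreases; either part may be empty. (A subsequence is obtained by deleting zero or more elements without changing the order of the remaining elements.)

4

One longest bitonic subsequence is 12, 20, 12, 7 (positions 1,3,6,7): it rises to 20 then falls. Length 4 is optimal.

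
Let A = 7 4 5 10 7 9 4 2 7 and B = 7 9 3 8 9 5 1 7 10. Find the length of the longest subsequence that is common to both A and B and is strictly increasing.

2

A longest common strictly increasing subsequence is 7, 9 (length 2); it appears in order in both A and B, and no longer such subsequence exists.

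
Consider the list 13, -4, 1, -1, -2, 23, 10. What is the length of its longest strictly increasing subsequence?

3

Scanning left to right, the best length ending at each element is: 13→1, -4→1, 1→2, -1→2, -2→2, 23→3, 10→3.
So the longest increasing subsequence has length 3, e.g. -4, 1, 23.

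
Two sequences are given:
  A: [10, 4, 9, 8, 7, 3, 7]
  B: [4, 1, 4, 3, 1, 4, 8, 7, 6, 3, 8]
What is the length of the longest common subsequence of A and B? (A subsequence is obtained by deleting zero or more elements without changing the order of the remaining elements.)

4

A longest common subsequence is 4, 8, 7, 3 (length 4); the LCS DP confirms no longer common subsequence exists.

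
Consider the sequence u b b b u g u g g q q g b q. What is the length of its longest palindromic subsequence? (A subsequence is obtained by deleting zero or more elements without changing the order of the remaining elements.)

Using dp[i][j] = 2 + dp[i+1][j−1] if the ends match, else max(dp[i+1][j], dp[i][j−1]):
dp[1][14] = 6. A witness is bgqqgb at positions 4,6,10,11,12,13.

6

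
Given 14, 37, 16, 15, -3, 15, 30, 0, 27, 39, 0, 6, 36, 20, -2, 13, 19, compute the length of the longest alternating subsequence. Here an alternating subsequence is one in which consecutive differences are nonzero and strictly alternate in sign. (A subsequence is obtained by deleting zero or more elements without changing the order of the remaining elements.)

A longest alternating subsequence is 14, 37, -3, 15, 0, 27, 0, 6, -2, 13 (positions 1,2,5,6,8,9,11,12,15,16); its 9 consecutive differences strictly alternate in sign, and length 10 is optimal.

10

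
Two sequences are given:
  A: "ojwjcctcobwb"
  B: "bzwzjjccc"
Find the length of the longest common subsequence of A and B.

A longest common subsequence is jjccc (length 5); the LCS DP confirms no longer common subsequence exists.

5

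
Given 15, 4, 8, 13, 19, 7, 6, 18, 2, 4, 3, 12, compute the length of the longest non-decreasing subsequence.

4

Scanning left to right, the best length ending at each element is: 15→1, 4→1, 8→2, 13→3, 19→4, 7→2, 6→2, 18→4, 2→1, 4→2, 3→2, 12→3.
So the longest non-decreasing subsequence has length 4, e.g. 4, 8, 13, 19.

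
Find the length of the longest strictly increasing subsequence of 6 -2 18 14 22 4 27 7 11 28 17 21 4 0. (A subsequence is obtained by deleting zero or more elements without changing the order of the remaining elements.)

One longest increasing subsequence is -2, 4, 7, 11, 17, 21 (positions 2,6,8,9,11,12), of length 6; no longer one exists.

6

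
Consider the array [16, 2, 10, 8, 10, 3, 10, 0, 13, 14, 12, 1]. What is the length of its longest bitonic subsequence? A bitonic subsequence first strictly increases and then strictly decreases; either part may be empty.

7

One longest bitonic subsequence is 2, 8, 10, 13, 14, 12, 1 (positions 2,4,5,9,10,11,12): it rises to 14 then falls. Length 7 is optimal.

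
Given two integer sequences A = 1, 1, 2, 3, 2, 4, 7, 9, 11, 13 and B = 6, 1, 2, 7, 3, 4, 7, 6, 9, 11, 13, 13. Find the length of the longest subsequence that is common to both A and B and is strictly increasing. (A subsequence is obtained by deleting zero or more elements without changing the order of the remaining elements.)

A longest common strictly increasing subsequence is 1, 2, 3, 4, 7, 9, 11, 13 (length 8); it appears in order in both A and B, and no longer such subsequence exists.

8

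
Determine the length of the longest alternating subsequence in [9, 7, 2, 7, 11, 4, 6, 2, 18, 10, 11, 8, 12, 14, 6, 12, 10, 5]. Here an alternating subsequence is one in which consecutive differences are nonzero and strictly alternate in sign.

14

Track the best alternating length ending on an up-step vs a down-step at each position: up/down = 1/1, 1/2, 1/2, 3/2, 3/1, 3/4, 5/4, 1/6, 7/1, 7/8, 9/8, 7/10, 11/8, 11/8, 7/12, 13/12, 13/14, 7/14.
The maximum over both is 14; one such subsequence is 9, 2, 7, 4, 6, 2, 18, 10, 11, 8, 12, 6, 12, 10.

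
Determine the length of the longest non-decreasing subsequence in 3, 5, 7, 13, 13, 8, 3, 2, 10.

5

One longest non-decreasing subsequence is 3, 5, 7, 13, 13 (positions 1,2,3,4,5), of length 5; no longer one exists.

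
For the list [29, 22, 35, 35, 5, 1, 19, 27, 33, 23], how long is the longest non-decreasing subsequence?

4

One longest non-decreasing subsequence is 5, 19, 27, 33 (positions 5,7,8,9), of length 4; no longer one exists.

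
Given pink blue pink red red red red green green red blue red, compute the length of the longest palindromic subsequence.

7

Using dp[i][j] = 2 + dp[i+1][j−1] if the ends match, else max(dp[i+1][j], dp[i][j−1]):
dp[1][12] = 7. A witness is blue red red red red red blue at positions 2,4,5,6,7,10,11.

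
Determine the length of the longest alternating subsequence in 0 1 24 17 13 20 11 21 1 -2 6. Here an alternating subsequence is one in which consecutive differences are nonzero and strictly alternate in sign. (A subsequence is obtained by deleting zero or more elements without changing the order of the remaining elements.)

8

Track the best alternating length ending on an up-step vs a down-step at each position: up/down = 1/1, 2/1, 2/1, 2/3, 2/3, 4/3, 2/5, 6/3, 2/7, 1/7, 8/7.
The maximum over both is 8; one such subsequence is 0, 24, 17, 20, 11, 21, 1, 6.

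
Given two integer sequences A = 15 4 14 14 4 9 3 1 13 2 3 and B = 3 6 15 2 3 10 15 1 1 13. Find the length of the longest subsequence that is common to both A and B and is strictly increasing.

A longest common strictly increasing subsequence is 2, 3 (length 2); it appears in order in both A and B, and no longer such subsequence exists.

2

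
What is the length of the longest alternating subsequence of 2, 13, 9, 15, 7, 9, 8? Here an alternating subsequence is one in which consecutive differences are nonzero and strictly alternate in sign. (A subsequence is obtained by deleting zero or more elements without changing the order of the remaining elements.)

Track the best alternating length ending on an up-step vs a down-step at each position: up/down = 1/1, 2/1, 2/3, 4/1, 2/5, 6/5, 6/7.
The maximum over both is 7; one such subsequence is 2, 13, 9, 15, 7, 9, 8.

7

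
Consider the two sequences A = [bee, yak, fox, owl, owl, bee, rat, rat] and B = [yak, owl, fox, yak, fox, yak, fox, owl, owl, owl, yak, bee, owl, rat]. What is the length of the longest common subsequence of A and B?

Backtracking the LCS table gives one alignment: yak (A2,B6) → fox (A3,B7) → owl (A4,B9) → owl (A5,B10) → bee (A6,B12) → rat (A8,B14).
So the longest common subsequence has length 6.

6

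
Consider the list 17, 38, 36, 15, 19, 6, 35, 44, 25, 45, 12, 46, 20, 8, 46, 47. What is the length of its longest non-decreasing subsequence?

8

Scanning left to right, the best length ending at each element is: 17→1, 38→2, 36→2, 15→1, 19→2, 6→1, 35→3, 44→4, 25→3, 45→5, 12→2, 46→6, 20→3, 8→2, 46→7, 47→8.
So the longest non-decreasing subsequence has length 8, e.g. 17, 19, 35, 44, 45, 46, 46, 47.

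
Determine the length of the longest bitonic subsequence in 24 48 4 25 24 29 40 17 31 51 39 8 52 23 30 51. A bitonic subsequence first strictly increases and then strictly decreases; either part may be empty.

One longest bitonic subsequence is 24, 25, 29, 40, 51, 39, 30 (positions 1,4,6,7,10,11,15): it rises to 51 then falls. Length 7 is optimal.

7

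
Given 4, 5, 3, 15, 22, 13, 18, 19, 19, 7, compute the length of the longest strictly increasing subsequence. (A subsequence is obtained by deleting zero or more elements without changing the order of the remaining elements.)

One longest increasing subsequence is 4, 5, 15, 18, 19 (positions 1,2,4,7,8), of length 5; no longer one exists.

5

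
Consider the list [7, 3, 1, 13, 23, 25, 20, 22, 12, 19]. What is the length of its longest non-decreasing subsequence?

Scanning left to right, the best length ending at each element is: 7→1, 3→1, 1→1, 13→2, 23→3, 25→4, 20→3, 22→4, 12→2, 19→3.
So the longest non-decreasing subsequence has length 4, e.g. 7, 13, 23, 25.

4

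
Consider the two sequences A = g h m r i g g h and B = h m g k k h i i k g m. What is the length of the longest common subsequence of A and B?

Backtracking the LCS table gives one alignment: g (A1,B3) → h (A2,B6) → i (A5,B8) → g (A6,B10).
So the longest common subsequence has length 4.

4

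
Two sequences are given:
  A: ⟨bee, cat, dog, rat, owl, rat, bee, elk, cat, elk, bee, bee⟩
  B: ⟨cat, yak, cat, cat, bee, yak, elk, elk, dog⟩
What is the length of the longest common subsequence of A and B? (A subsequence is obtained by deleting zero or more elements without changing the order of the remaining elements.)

A longest common subsequence is cat, bee, elk, elk (length 4); the LCS DP confirms no longer common subsequence exists.

4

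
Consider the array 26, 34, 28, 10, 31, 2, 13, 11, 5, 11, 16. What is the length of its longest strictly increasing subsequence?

One longest increasing subsequence is 2, 5, 11, 16 (positions 6,9,10,11), of length 4; no longer one exists.

4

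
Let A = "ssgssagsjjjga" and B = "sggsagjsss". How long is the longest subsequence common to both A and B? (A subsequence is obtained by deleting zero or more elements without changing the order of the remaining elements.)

Backtracking the LCS table gives one alignment: s (A1,B1) → s (A2,B4) → g (A3,B6) → s (A4,B8) → s (A5,B9) → s (A8,B10).
So the longest common subsequence has length 6.

6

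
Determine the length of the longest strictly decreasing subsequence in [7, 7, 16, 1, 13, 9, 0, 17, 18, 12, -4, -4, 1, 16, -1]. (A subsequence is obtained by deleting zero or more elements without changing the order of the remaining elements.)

Scanning left to right, the best length ending at each element is: 7→1, 7→1, 16→1, 1→2, 13→2, 9→3, 0→4, 17→1, 18→1, 12→3, -4→5, -4→5, 1→4, 16→2, -1→5.
So the longest decreasing subsequence has length 5, e.g. 16, 13, 9, 0, -4.

5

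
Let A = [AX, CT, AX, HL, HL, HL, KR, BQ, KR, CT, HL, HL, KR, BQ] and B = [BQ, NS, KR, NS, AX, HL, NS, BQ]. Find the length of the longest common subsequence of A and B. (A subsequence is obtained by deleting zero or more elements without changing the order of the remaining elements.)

A longest common subsequence is BQ, KR, HL, BQ (length 4); the LCS DP confirms no longer common subsequence exists.

4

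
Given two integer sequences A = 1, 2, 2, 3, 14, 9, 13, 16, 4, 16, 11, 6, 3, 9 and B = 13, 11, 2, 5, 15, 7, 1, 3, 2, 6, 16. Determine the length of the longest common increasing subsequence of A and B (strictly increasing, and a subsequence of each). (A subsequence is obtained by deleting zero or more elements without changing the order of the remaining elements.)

A longest common strictly increasing subsequence is 2, 3, 6 (length 3); it appears in order in both A and B, and no longer such subsequence exists.

3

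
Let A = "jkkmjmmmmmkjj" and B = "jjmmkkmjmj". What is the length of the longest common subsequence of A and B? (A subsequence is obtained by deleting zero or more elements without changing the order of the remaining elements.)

7

A longest common subsequence is jkkmjmj (length 7); the LCS DP confirms no longer common subsequence exists.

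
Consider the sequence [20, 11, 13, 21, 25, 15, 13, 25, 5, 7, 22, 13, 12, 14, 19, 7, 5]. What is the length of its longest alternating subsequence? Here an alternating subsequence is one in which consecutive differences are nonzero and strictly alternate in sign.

10

A longest alternating subsequence is 20, 11, 21, 15, 25, 5, 22, 13, 14, 7 (positions 1,2,4,6,8,9,11,12,14,16); its 9 consecutive differences strictly alternate in sign, and length 10 is optimal.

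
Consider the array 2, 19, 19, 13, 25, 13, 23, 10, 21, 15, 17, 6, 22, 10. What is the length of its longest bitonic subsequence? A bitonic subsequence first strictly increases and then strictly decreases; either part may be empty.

Let inc[i] be the LIS ending at i and dec[i] the longest strictly decreasing subsequence starting at i. inc = [1, 2, 2, 2, 3, 2, 3, 2, 3, 3, 4, 2, 5, 3], dec = [1, 4, 4, 3, 5, 3, 4, 2, 3, 2, 2, 1, 2, 1].
max_i inc[i]+dec[i]−1 = 7, with one witness 2, 19, 25, 23, 21, 17, 10.

7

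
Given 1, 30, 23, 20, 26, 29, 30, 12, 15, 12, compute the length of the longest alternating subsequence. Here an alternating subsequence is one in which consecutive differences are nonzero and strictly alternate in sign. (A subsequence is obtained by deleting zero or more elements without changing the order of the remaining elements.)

7

A longest alternating subsequence is 1, 30, 23, 26, 12, 15, 12 (positions 1,2,3,5,8,9,10); its 6 consecutive differences strictly alternate in sign, and length 7 is optimal.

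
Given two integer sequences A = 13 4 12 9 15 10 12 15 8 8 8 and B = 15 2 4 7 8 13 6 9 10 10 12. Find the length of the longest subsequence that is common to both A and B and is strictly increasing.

For each value that appears in both, track the longest common increasing run ending there.
The best achievable length is 4; one witness is 4, 9, 10, 12 (A-positions 2,4,6,7, B-positions 3,8,9,11).

4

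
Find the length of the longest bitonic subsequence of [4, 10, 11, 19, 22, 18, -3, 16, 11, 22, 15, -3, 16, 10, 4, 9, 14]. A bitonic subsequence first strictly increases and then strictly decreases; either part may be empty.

10

Let inc[i] be the LIS ending at i and dec[i] the longest strictly decreasing subsequence starting at i. inc = [1, 2, 3, 4, 5, 4, 1, 4, 3, 5, 4, 1, 5, 2, 2, 3, 4], dec = [2, 2, 3, 6, 6, 5, 1, 4, 3, 4, 3, 1, 3, 2, 1, 1, 1].
max_i inc[i]+dec[i]−1 = 10, with one witness 4, 10, 11, 19, 22, 18, 16, 15, 10, 9.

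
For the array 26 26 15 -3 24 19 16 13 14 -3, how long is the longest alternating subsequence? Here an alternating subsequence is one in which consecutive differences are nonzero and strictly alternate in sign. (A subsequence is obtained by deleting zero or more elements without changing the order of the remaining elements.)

6

Track the best alternating length ending on an up-step vs a down-step at each position: up/down = 1/1, 1/1, 1/2, 1/2, 3/2, 3/4, 3/4, 3/4, 5/4, 1/6.
The maximum over both is 6; one such subsequence is 26, 15, 24, 13, 14, -3.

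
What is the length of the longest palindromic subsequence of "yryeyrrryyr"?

One longest palindromic subsequence is ryyrrryyr (positions 2,3,5,6,7,8,9,10,11); it reads the same forward and backward, and the interval DP gives dp[1][11] = 9.

9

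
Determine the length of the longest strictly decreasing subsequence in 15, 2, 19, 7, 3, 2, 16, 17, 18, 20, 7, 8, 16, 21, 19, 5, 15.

4

Scanning left to right, the best length ending at each element is: 15→1, 2→2, 19→1, 7→2, 3→3, 2→4, 16→2, 17→2, 18→2, 20→1, 7→3, 8→3, 16→3, 21→1, 19→2, 5→4, 15→4.
So the longest decreasing subsequence has length 4, e.g. 15, 7, 3, 2.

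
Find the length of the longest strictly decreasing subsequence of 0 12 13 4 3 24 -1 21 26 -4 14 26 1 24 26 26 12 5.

Let dp[i] be the longest decreasing subsequence ending at position i. Then dp = [1, 1, 1, 2, 3, 1, 4, 2, 1, 5, 3, 1, 4, 2, 1, 1, 4, 5].
The maximum is 5; one witness is 12, 4, 3, -1, -4 at positions 2,4,5,7,10.

5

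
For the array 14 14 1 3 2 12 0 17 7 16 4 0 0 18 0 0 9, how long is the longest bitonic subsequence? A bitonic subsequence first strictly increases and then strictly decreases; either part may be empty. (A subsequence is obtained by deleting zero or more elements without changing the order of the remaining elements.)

Let inc[i] be the LIS ending at i and dec[i] the longest strictly decreasing subsequence starting at i. inc = [1, 1, 1, 2, 2, 3, 1, 4, 3, 4, 3, 1, 1, 5, 1, 1, 4], dec = [5, 5, 2, 3, 2, 4, 1, 4, 3, 3, 2, 1, 1, 2, 1, 1, 1].
max_i inc[i]+dec[i]−1 = 7, with one witness 1, 3, 12, 17, 16, 4, 0.

7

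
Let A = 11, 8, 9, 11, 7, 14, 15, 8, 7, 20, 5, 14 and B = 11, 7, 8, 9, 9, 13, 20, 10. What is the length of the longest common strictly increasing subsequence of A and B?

3

For each value that appears in both, track the longest common increasing run ending there.
The best achievable length is 3; one witness is 7, 8, 20 (A-positions 5,8,10, B-positions 2,3,7).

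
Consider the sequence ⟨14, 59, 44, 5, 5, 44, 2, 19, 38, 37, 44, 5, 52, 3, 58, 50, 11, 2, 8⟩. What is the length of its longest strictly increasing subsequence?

6

One longest increasing subsequence is 14, 19, 38, 44, 52, 58 (positions 1,8,9,11,13,15), of length 6; no longer one exists.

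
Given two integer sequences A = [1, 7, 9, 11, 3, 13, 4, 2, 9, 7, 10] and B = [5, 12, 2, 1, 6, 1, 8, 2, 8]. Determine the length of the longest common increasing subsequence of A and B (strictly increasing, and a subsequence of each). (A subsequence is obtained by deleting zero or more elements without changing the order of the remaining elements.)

A longest common strictly increasing subsequence is 1, 2 (length 2); it appears in order in both A and B, and no longer such subsequence exists.

2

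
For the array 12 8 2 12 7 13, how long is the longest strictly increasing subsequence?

3

Let dp[i] be the longest increasing subsequence ending at position i. Then dp = [1, 1, 1, 2, 2, 3].
The maximum is 3; one witness is 8, 12, 13 at positions 2,4,6.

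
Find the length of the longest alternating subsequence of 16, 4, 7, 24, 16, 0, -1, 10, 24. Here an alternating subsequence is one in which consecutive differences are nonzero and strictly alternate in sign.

Track the best alternating length ending on an up-step vs a down-step at each position: up/down = 1/1, 1/2, 3/2, 3/1, 3/4, 1/4, 1/4, 5/4, 5/1.
The maximum over both is 5; one such subsequence is 16, 4, 7, 0, 10.

5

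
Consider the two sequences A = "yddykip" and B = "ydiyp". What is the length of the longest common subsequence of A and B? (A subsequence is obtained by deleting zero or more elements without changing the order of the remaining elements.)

A longest common subsequence is ydyp (length 4); the LCS DP confirms no longer common subsequence exists.

4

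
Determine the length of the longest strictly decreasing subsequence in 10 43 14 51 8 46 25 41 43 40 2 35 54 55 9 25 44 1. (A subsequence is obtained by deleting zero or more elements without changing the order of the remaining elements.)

One longest decreasing subsequence is 51, 46, 41, 40, 35, 9, 1 (positions 4,6,8,10,12,15,18), of length 7; no longer one exists.

7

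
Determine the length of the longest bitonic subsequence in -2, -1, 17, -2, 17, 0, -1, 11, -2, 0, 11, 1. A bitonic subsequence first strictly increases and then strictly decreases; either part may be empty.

One longest bitonic subsequence is -2, -1, 17, 0, -1, -2 (positions 1,2,3,6,7,9): it rises to 17 then falls. Length 6 is optimal.

6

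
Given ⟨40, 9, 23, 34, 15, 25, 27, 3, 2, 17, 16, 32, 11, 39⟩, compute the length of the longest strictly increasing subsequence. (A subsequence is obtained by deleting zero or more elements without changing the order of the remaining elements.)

6

One longest increasing subsequence is 9, 23, 25, 27, 32, 39 (positions 2,3,6,7,12,14), of length 6; no longer one exists.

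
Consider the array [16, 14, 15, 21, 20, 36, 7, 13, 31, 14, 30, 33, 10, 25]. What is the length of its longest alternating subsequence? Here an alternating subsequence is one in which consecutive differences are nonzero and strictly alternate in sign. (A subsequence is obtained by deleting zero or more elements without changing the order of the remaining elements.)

11

Track the best alternating length ending on an up-step vs a down-step at each position: up/down = 1/1, 1/2, 3/2, 3/1, 3/4, 5/1, 1/6, 7/6, 7/6, 7/8, 9/8, 9/6, 7/10, 11/10.
The maximum over both is 11; one such subsequence is 16, 14, 21, 20, 36, 7, 31, 14, 30, 10, 25.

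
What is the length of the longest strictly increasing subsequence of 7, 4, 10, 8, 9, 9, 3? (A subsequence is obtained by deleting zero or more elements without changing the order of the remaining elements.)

Scanning left to right, the best length ending at each element is: 7→1, 4→1, 10→2, 8→2, 9→3, 9→3, 3→1.
So the longest increasing subsequence has length 3, e.g. 7, 8, 9.

3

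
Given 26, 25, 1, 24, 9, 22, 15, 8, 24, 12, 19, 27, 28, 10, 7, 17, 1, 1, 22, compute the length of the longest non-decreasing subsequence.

Scanning left to right, the best length ending at each element is: 26→1, 25→1, 1→1, 24→2, 9→2, 22→3, 15→3, 8→2, 24→4, 12→3, 19→4, 27→5, 28→6, 10→3, 7→2, 17→4, 1→2, 1→3, 22→5.
So the longest non-decreasing subsequence has length 6, e.g. 1, 9, 22, 24, 27, 28.

6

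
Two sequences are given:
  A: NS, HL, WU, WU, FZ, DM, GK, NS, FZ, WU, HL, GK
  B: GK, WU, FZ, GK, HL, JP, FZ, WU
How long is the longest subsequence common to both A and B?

5

Backtracking the LCS table gives one alignment: WU (A4,B2) → FZ (A5,B3) → GK (A7,B4) → FZ (A9,B7) → WU (A10,B8).
So the longest common subsequence has length 5.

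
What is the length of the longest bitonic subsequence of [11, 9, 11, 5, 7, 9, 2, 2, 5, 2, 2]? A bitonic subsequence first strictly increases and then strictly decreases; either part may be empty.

5

One longest bitonic subsequence is 11, 9, 7, 5, 2 (positions 1,2,5,9,11): it rises to 11 then falls. Length 5 is optimal.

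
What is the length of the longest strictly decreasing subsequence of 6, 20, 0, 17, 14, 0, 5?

4

Scanning left to right, the best length ending at each element is: 6→1, 20→1, 0→2, 17→2, 14→3, 0→4, 5→4.
So the longest decreasing subsequence has length 4, e.g. 20, 17, 14, 0.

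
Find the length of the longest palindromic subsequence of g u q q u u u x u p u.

6

Using dp[i][j] = 2 + dp[i+1][j−1] if the ends match, else max(dp[i+1][j], dp[i][j−1]):
dp[1][11] = 6. A witness is uuuuuu at positions 2,5,6,7,9,11.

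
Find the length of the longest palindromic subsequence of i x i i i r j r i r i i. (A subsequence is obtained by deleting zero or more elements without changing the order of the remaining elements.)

Using dp[i][j] = 2 + dp[i+1][j−1] if the ends match, else max(dp[i+1][j], dp[i][j−1]):
dp[1][12] = 9. A witness is iiirjriii at positions 1,3,5,6,7,8,9,11,12.

9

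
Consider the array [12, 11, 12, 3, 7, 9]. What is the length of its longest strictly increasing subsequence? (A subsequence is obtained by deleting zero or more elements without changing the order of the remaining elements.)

3

Scanning left to right, the best length ending at each element is: 12→1, 11→1, 12→2, 3→1, 7→2, 9→3.
So the longest increasing subsequence has length 3, e.g. 3, 7, 9.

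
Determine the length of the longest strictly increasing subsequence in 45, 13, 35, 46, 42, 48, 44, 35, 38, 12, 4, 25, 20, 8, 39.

4

Scanning left to right, the best length ending at each element is: 45→1, 13→1, 35→2, 46→3, 42→3, 48→4, 44→4, 35→2, 38→3, 12→1, 4→1, 25→2, 20→2, 8→2, 39→4.
So the longest increasing subsequence has length 4, e.g. 13, 35, 46, 48.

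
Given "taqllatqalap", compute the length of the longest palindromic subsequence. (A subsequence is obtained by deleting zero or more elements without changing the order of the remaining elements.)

7

Using dp[i][j] = 2 + dp[i+1][j−1] if the ends match, else max(dp[i+1][j], dp[i][j−1]):
dp[1][12] = 7. A witness is alaqala at positions 2,4,6,8,9,10,11.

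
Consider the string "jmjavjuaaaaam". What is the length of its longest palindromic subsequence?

8

One longest palindromic subsequence is maaaaaam (positions 2,4,8,9,10,11,12,13); it reads the same forward and backward, and the interval DP gives dp[1][13] = 8.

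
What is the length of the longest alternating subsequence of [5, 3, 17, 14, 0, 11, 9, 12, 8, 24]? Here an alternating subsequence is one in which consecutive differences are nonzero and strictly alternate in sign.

A longest alternating subsequence is 5, 3, 17, 0, 11, 9, 12, 8, 24 (positions 1,2,3,5,6,7,8,9,10); its 8 consecutive differences strictly alternate in sign, and length 9 is optimal.

9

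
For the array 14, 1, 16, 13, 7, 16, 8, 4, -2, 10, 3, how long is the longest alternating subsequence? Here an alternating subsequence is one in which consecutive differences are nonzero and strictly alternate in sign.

A longest alternating subsequence is 14, 1, 16, 13, 16, 8, 10, 3 (positions 1,2,3,4,6,7,10,11); its 7 consecutive differences strictly alternate in sign, and length 8 is optimal.

8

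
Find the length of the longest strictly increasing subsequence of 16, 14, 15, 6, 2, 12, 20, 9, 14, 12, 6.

3

Let dp[i] be the longest increasing subsequence ending at position i. Then dp = [1, 1, 2, 1, 1, 2, 3, 2, 3, 3, 2].
The maximum is 3; one witness is 14, 15, 20 at positions 2,3,7.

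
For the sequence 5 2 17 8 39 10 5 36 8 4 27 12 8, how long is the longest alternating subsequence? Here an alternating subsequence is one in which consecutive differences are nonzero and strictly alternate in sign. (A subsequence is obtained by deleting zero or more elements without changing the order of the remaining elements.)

10

Track the best alternating length ending on an up-step vs a down-step at each position: up/down = 1/1, 1/2, 3/1, 3/4, 5/1, 5/6, 3/6, 7/6, 7/8, 3/8, 9/8, 9/10, 9/10.
The maximum over both is 10; one such subsequence is 5, 2, 17, 8, 39, 10, 36, 8, 27, 12.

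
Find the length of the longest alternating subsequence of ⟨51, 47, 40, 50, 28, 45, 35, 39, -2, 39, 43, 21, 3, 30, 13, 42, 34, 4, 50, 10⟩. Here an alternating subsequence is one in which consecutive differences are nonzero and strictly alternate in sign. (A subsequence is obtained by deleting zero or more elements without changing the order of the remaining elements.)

16

Track the best alternating length ending on an up-step vs a down-step at each position: up/down = 1/1, 1/2, 1/2, 3/2, 1/4, 5/4, 5/6, 7/6, 1/8, 9/6, 9/6, 9/10, 9/10, 11/10, 11/12, 13/10, 13/14, 11/14, 15/2, 15/16.
The maximum over both is 16; one such subsequence is 51, 47, 50, 28, 45, 35, 39, -2, 39, 21, 30, 13, 42, 34, 50, 10.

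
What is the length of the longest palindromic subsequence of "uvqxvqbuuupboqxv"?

One longest palindromic subsequence is vxqbuuubqxv (positions 2,4,6,7,8,9,10,12,14,15,16); it reads the same forward and backward, and the interval DP gives dp[1][16] = 11.

11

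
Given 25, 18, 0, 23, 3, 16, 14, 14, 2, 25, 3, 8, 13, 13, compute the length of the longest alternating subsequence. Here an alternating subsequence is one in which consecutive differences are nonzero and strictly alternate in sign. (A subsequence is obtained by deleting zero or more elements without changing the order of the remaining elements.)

Track the best alternating length ending on an up-step vs a down-step at each position: up/down = 1/1, 1/2, 1/2, 3/2, 3/4, 5/4, 5/6, 5/6, 3/6, 7/1, 7/8, 9/8, 9/8, 9/8.
The maximum over both is 9; one such subsequence is 25, 18, 23, 3, 16, 14, 25, 3, 8.

9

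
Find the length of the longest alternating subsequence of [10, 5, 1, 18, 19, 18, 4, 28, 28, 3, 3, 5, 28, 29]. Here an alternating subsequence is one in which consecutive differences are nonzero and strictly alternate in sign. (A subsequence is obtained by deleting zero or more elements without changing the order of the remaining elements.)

Track the best alternating length ending on an up-step vs a down-step at each position: up/down = 1/1, 1/2, 1/2, 3/1, 3/1, 3/4, 3/4, 5/1, 5/1, 3/6, 3/6, 7/6, 7/1, 7/1.
The maximum over both is 7; one such subsequence is 10, 5, 19, 18, 28, 3, 5.

7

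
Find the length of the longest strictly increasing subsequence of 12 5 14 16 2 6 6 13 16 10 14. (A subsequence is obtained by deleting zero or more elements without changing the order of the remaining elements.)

4

One longest increasing subsequence is 5, 6, 13, 16 (positions 2,6,8,9), of length 4; no longer one exists.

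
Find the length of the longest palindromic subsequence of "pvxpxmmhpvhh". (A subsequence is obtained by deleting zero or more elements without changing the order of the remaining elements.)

One longest palindromic subsequence is vpmmpv (positions 2,4,6,7,9,10); it reads the same forward and backward, and the interval DP gives dp[1][12] = 6.

6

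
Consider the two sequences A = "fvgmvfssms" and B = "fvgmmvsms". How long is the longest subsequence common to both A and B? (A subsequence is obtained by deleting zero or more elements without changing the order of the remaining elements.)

A longest common subsequence is fvgmvsms (length 8); the LCS DP confirms no longer common subsequence exists.

8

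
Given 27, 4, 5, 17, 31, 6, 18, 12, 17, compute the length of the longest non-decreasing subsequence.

Let dp[i] be the longest non-decreasing subsequence ending at position i. Then dp = [1, 1, 2, 3, 4, 3, 4, 4, 5].
The maximum is 5; one witness is 4, 5, 6, 12, 17 at positions 2,3,6,8,9.

5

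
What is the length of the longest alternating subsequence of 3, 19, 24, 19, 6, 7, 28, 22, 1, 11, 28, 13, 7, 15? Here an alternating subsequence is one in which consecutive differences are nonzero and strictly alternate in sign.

8

Track the best alternating length ending on an up-step vs a down-step at each position: up/down = 1/1, 2/1, 2/1, 2/3, 2/3, 4/3, 4/1, 4/5, 1/5, 6/5, 6/1, 6/7, 6/7, 8/7.
The maximum over both is 8; one such subsequence is 3, 24, 19, 28, 22, 28, 13, 15.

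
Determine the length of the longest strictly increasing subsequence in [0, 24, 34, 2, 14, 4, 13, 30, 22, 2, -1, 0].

Let dp[i] be the longest increasing subsequence ending at position i. Then dp = [1, 2, 3, 2, 3, 3, 4, 5, 5, 2, 1, 2].
The maximum is 5; one witness is 0, 2, 4, 13, 30 at positions 1,4,6,7,8.

5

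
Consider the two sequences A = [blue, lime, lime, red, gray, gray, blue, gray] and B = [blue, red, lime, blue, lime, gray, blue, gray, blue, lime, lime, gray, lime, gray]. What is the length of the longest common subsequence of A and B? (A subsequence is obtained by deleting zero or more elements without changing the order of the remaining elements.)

A longest common subsequence is blue, lime, lime, gray, gray, blue, gray (length 7); the LCS DP confirms no longer common subsequence exists.

7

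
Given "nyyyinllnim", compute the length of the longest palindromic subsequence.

Using dp[i][j] = 2 + dp[i+1][j−1] if the ends match, else max(dp[i+1][j], dp[i][j−1]):
dp[1][11] = 6. A witness is inllni at positions 5,6,7,8,9,10.

6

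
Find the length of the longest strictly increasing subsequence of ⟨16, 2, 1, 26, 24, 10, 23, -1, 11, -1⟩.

3

Let dp[i] be the longest increasing subsequence ending at position i. Then dp = [1, 1, 1, 2, 2, 2, 3, 1, 3, 1].
The maximum is 3; one witness is 2, 10, 23 at positions 2,6,7.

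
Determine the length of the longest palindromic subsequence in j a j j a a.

4

One longest palindromic subsequence is ajja (positions 2,3,4,6); it reads the same forward and backward, and the interval DP gives dp[1][6] = 4.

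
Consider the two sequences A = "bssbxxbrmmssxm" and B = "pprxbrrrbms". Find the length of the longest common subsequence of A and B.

5

Backtracking the LCS table gives one alignment: x (A6,B4) → b (A7,B5) → r (A8,B8) → m (A10,B10) → s (A12,B11).
So the longest common subsequence has length 5.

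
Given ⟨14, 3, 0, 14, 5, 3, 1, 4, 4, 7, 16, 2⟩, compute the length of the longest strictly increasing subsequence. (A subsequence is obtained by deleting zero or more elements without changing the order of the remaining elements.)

5

One longest increasing subsequence is 0, 3, 4, 7, 16 (positions 3,6,8,10,11), of length 5; no longer one exists.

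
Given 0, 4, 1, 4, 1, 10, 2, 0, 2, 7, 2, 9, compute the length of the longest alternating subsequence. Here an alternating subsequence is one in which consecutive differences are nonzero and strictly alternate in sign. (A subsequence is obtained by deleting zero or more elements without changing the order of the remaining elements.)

A longest alternating subsequence is 0, 4, 1, 4, 1, 10, 2, 7, 2, 9 (positions 1,2,3,4,5,6,7,10,11,12); its 9 consecutive differences strictly alternate in sign, and length 10 is optimal.

10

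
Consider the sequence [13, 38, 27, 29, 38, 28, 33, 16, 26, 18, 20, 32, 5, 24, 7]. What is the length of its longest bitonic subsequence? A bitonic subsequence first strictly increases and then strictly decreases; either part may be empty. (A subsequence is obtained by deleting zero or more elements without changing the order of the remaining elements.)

Let inc[i] be the LIS ending at i and dec[i] the longest strictly decreasing subsequence starting at i. inc = [1, 2, 2, 3, 4, 3, 4, 2, 3, 3, 4, 5, 1, 5, 2], dec = [2, 6, 4, 5, 5, 4, 4, 2, 3, 2, 2, 3, 1, 2, 1].
max_i inc[i]+dec[i]−1 = 8, with one witness 13, 27, 29, 38, 33, 32, 24, 7.

8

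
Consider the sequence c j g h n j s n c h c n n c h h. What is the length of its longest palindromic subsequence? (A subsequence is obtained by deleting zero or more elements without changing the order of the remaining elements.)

Using dp[i][j] = 2 + dp[i+1][j−1] if the ends match, else max(dp[i+1][j], dp[i][j−1]):
dp[1][16] = 9. A witness is hnnchcnnh at positions 4,5,8,9,10,11,12,13,16.

9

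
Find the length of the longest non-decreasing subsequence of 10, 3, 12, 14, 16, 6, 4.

One longest non-decreasing subsequence is 10, 12, 14, 16 (positions 1,3,4,5), of length 4; no longer one exists.

4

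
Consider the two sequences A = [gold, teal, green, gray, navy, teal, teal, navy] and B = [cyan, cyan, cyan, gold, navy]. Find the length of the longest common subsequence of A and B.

2

Backtracking the LCS table gives one alignment: gold (A1,B4) → navy (A8,B5).
So the longest common subsequence has length 2.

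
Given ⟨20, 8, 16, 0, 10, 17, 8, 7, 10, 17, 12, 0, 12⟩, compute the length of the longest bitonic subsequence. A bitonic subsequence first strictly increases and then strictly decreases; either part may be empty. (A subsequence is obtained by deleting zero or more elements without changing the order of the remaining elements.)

6

One longest bitonic subsequence is 20, 16, 10, 8, 7, 0 (positions 1,3,5,7,8,12): it rises to 20 then falls. Length 6 is optimal.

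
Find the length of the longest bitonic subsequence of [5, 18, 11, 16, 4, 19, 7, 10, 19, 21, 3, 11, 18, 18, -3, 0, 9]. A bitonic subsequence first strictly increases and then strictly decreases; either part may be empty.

7

One longest bitonic subsequence is 5, 11, 16, 19, 10, 3, 0 (positions 1,3,4,6,8,11,16): it rises to 19 then falls. Length 7 is optimal.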